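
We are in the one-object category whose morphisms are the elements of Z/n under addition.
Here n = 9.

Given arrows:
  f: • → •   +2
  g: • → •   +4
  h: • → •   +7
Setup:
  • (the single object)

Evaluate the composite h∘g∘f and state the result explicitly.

  0 +2≡2 +4≡6 +7≡4  (mod 9)
composite: +4

Answer: +4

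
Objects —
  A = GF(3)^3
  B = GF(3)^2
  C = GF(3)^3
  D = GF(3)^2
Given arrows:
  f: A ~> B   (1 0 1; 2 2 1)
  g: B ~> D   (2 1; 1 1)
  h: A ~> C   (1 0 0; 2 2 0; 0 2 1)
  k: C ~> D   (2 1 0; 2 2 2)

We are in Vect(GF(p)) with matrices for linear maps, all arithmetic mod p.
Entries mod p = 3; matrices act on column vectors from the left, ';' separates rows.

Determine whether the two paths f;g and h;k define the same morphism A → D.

1) trace f;g:
  e0=⟨1,0,0⟩ f~>⟨1,2⟩ g~>⟨1,0⟩
  e1=⟨0,1,0⟩ f~>⟨0,2⟩ g~>⟨2,2⟩
  e2=⟨0,0,1⟩ f~>⟨1,1⟩ g~>⟨0,2⟩
  result₁ = (1 2 0; 0 2 2)
2) trace h;k:
  e0=⟨1,0,0⟩ h~>⟨1,2,0⟩ k~>⟨1,0⟩
  e1=⟨0,1,0⟩ h~>⟨0,2,2⟩ k~>⟨2,2⟩
  e2=⟨0,0,1⟩ h~>⟨0,0,1⟩ k~>⟨0,2⟩
  result₂ = (1 2 0; 0 2 2)
Equal? same morphism ✓

Answer: COMMUTES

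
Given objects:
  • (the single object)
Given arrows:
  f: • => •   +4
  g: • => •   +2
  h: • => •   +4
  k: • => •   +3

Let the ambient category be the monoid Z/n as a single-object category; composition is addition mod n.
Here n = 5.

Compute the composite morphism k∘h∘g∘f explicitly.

  0 +4≡4 +2≡1 +4≡0 +3≡3  (mod 5)
composite: +3

Answer: +3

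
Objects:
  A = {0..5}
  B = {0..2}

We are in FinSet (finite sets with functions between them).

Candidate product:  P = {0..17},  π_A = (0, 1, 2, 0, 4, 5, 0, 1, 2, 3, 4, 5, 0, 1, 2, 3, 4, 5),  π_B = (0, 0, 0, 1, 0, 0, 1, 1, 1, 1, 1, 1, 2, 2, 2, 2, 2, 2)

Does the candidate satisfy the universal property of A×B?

|A|·|B| = 6·3 = 18;  |P| = 18
Check the pairing map k ↦ (π_A(k), π_B(k)):
  0 ↦ (0,0)
  1 ↦ (1,0)
  2 ↦ (2,0)
  3 ↦ (0,1)
  4 ↦ (4,0)
  5 ↦ (5,0)
  6 ↦ (0,1)  ✗ repeats pair of k=3
  7 ↦ (1,1)
  8 ↦ (2,1)
  9 ↦ (3,1)
  10 ↦ (4,1)
  11 ↦ (5,1)
  12 ↦ (0,2)
  13 ↦ (1,2)
  14 ↦ (2,2)
  15 ↦ (3,2)
  16 ↦ (4,2)
  17 ↦ (5,2)
distinct pairs in image: 17 / 18 needed
  → (0,1) hit at k=3 and k=6

Answer: NOT A VALID PRODUCT — duplicate pair at indices 6,3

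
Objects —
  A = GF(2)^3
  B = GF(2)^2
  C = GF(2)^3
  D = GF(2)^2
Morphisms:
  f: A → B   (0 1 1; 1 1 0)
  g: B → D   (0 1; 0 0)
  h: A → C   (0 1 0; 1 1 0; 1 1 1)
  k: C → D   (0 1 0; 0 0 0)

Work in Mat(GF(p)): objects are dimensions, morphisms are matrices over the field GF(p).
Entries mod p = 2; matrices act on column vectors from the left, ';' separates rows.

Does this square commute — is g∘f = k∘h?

Answer: COMMUTES

Trace:
1) trace f;g:
  e0=[1,0,0] f→[0,1] g→[1,0]
  e1=[0,1,0] f→[1,1] g→[1,0]
  e2=[0,0,1] f→[1,0] g→[0,0]
  result₁ = (1 1 0; 0 0 0)
2) trace h;k:
  e0=[1,0,0] h→[0,1,1] k→[1,0]
  e1=[0,1,0] h→[1,1,1] k→[1,0]
  e2=[0,0,1] h→[0,0,1] k→[0,0]
  result₂ = (1 1 0; 0 0 0)
Equal? equal; square commutes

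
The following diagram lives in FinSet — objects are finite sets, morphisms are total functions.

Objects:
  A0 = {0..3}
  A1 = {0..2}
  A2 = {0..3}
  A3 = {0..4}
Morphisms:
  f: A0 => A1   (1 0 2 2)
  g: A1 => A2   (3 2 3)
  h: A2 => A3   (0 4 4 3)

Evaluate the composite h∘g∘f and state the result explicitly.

  0 f=>1 g=>2 h=>4
  1 f=>0 g=>3 h=>3
  2 f=>2 g=>3 h=>3
  3 f=>2 g=>3 h=>3
composite: (4 3 3 3)

Answer: (4 3 3 3)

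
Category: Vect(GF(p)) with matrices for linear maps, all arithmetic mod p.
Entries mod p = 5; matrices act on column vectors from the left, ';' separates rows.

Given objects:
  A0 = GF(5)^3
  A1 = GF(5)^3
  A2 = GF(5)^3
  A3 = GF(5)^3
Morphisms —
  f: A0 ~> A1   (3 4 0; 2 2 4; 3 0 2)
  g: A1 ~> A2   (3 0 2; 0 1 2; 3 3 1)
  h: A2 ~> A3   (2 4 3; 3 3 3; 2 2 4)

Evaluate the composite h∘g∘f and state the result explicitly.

Answer: (1 1 2; 3 1 3; 3 0 0)

Work:
  e0=(1,0,0) f~>(3,2,3) g~>(0,3,3) h~>(1,3,3)
  e1=(0,1,0) f~>(4,2,0) g~>(2,2,3) h~>(1,1,0)
  e2=(0,0,1) f~>(0,4,2) g~>(4,3,4) h~>(2,3,0)
result: (1 1 2; 3 1 3; 3 0 0)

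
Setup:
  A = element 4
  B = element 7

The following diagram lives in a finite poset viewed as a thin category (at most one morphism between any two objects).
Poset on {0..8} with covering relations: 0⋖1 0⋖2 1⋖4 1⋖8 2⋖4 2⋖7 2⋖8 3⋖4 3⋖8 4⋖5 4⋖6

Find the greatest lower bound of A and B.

Answer: A∧B = 2

Work:
Lower bounds of A=4 and B=7: {0,2}
  0 <= 2
  2 <= 2
glb = 2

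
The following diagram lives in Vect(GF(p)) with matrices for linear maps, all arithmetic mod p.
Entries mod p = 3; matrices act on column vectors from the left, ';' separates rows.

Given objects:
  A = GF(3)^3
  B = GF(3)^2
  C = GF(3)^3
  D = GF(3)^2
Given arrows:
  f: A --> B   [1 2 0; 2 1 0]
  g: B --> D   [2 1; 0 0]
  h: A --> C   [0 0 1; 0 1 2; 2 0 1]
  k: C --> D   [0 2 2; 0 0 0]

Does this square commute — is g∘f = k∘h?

Answer: COMMUTES

Derivation:
Along f;g (path 1):
  e0=(1,0,0) f-->(1,2) g-->(1,0)
  e1=(0,1,0) f-->(2,1) g-->(2,0)
  e2=(0,0,1) f-->(0,0) g-->(0,0)
  ⟦path⟧₁ = [1 2 0; 0 0 0]
Along h;k (path 2):
  e0=(1,0,0) h-->(0,0,2) k-->(1,0)
  e1=(0,1,0) h-->(0,1,0) k-->(2,0)
  e2=(0,0,1) h-->(1,2,1) k-->(0,0)
  ⟦path⟧₂ = [1 2 0; 0 0 0]
Equal? YES — commutes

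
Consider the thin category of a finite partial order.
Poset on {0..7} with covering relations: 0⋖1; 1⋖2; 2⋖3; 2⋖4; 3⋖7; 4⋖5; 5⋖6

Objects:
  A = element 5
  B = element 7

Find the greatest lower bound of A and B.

{x : x⊑A ∧ x⊑B} = {0,1,2}  (A=5, B=7)
  0 ⊑ 2
  1 ⊑ 2
  2 ⊑ 2
glb = 2

Answer: A∧B = 2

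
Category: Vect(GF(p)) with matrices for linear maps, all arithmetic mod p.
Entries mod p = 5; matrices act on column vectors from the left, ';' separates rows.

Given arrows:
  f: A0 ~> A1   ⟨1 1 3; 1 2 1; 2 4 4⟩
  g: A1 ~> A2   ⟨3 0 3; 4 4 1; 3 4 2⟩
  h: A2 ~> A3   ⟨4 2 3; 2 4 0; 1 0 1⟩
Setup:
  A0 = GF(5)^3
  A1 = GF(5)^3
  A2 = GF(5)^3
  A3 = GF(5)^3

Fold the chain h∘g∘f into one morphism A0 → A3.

Answer: ⟨4 4 2; 3 4 2; 0 4 2⟩

Trace:
  e0=[1,0,0] f~>[1,1,2] g~>[4,0,1] h~>[4,3,0]
  e1=[0,1,0] f~>[1,2,4] g~>[0,1,4] h~>[4,4,4]
  e2=[0,0,1] f~>[3,1,4] g~>[1,0,1] h~>[2,2,2]
result: ⟨4 4 2; 3 4 2; 0 4 2⟩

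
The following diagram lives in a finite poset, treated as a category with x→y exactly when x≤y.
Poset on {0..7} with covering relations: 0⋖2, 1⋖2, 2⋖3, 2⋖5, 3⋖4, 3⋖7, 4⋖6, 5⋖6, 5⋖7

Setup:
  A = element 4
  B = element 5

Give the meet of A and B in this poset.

Common predecessors of 4,5: {0,1,2}
  0 ≤ 2
  1 ≤ 2
  2 ≤ 2
glb = 2

Answer: A∧B = 2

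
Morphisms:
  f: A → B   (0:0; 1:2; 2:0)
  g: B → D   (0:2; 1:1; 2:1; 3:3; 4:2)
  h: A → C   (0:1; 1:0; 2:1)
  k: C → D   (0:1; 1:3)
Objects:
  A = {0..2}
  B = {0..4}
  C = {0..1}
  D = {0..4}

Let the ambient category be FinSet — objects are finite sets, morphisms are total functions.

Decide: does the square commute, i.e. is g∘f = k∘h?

Answer: DOES NOT COMMUTE

Trace:
Along f;g (path 1):
  0 f→0 g→2
  1 f→2 g→1
  2 f→0 g→2
  composite₁ = (0:2; 1:1; 2:2)
Along h;k (path 2):
  0 h→1 k→3
  1 h→0 k→1
  2 h→1 k→3
  composite₂ = (0:3; 1:1; 2:3)
Equal? NO — does not commute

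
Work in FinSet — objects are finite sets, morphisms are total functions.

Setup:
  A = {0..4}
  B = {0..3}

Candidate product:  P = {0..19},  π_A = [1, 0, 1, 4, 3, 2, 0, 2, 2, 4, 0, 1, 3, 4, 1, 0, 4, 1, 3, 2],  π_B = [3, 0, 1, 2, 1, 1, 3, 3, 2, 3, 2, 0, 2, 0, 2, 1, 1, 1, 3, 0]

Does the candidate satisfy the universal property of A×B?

Answer: NOT A VALID PRODUCT — duplicate pair at indices 17,2

Work:
|A|·|B| = 5·4 = 20;  |P| = 20
Check the pairing map k ↦ (π_A(k), π_B(k)):
  0 -> (1,3)
  1 -> (0,0)
  2 -> (1,1)
  3 -> (4,2)
  4 -> (3,1)
  5 -> (2,1)
  6 -> (0,3)
  7 -> (2,3)
  8 -> (2,2)
  9 -> (4,3)
  10 -> (0,2)
  11 -> (1,0)
  12 -> (3,2)
  13 -> (4,0)
  14 -> (1,2)
  15 -> (0,1)
  16 -> (4,1)
  17 -> (1,1)  ✗ repeats pair of k=2
  18 -> (3,3)
  19 -> (2,0)
distinct pairs in image: 19 / 20 needed
  → (1,1) hit at k=2 and k=17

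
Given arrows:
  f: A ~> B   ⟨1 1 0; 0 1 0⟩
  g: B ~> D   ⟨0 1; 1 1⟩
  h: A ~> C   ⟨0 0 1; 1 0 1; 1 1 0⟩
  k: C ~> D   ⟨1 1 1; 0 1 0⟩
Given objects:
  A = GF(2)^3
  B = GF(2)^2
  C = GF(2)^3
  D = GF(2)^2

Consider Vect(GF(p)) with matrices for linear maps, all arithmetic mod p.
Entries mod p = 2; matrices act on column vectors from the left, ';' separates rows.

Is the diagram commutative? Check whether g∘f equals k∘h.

Answer: DOES NOT COMMUTE

Trace:
Along f;g (path 1):
  e0=[1,0,0] f~>[1,0] g~>[0,1]
  e1=[0,1,0] f~>[1,1] g~>[1,0]
  e2=[0,0,1] f~>[0,0] g~>[0,0]
  result₁ = ⟨0 1 0; 1 0 0⟩
Along h;k (path 2):
  e0=[1,0,0] h~>[0,1,1] k~>[0,1]
  e1=[0,1,0] h~>[0,0,1] k~>[1,0]
  e2=[0,0,1] h~>[1,1,0] k~>[0,1]
  result₂ = ⟨0 1 0; 1 0 1⟩
Equal? differ; not commutative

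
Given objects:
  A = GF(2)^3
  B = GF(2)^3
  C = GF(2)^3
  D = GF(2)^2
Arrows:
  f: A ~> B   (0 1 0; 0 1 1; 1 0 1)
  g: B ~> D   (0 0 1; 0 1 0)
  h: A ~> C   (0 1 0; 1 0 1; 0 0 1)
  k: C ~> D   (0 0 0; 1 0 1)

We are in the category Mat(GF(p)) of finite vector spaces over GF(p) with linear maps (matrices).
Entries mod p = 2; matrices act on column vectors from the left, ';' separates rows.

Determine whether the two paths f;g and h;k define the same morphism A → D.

Path 1 = f;g:
  e0=(1,0,0) f~>(0,0,1) g~>(1,0)
  e1=(0,1,0) f~>(1,1,0) g~>(0,1)
  e2=(0,0,1) f~>(0,1,1) g~>(1,1)
  ⟦path⟧₁ = (1 0 1; 0 1 1)
Path 2 = h;k:
  e0=(1,0,0) h~>(0,1,0) k~>(0,0)
  e1=(0,1,0) h~>(1,0,0) k~>(0,1)
  e2=(0,0,1) h~>(0,1,1) k~>(0,1)
  ⟦path⟧₂ = (0 0 0; 0 1 1)
Equal? differ; not commutative

Answer: DOES NOT COMMUTE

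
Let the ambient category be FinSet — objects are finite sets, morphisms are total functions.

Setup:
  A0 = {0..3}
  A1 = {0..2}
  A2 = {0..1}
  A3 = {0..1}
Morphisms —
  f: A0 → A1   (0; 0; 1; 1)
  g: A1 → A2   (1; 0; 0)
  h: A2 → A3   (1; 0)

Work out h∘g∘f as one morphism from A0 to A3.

  0 f→0 g→1 h→0
  1 f→0 g→1 h→0
  2 f→1 g→0 h→1
  3 f→1 g→0 h→1
⟦path⟧: (0; 0; 1; 1)

Answer: (0; 0; 1; 1)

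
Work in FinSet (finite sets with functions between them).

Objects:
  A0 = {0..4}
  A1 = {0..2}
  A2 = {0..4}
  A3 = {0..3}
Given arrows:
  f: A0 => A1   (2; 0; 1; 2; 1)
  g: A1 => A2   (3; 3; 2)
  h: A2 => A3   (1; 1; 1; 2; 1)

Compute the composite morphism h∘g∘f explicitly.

Answer: (1; 2; 2; 1; 2)

Derivation:
  0 f=>2 g=>2 h=>1
  1 f=>0 g=>3 h=>2
  2 f=>1 g=>3 h=>2
  3 f=>2 g=>2 h=>1
  4 f=>1 g=>3 h=>2
result: (1; 2; 2; 1; 2)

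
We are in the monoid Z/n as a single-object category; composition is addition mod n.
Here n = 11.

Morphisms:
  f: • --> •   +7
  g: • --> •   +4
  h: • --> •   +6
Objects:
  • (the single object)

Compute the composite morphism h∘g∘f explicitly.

Answer: +6

Work:
  0 +7≡7 +4≡0 +6≡6  (mod 11)
composite: +6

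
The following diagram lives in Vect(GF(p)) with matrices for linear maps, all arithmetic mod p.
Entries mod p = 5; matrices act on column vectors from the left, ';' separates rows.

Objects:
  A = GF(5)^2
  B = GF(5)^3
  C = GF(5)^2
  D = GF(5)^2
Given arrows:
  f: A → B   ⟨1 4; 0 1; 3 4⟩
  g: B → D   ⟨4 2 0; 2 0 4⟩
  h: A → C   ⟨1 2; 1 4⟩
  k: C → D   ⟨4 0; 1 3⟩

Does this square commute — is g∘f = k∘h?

1) trace f;g:
  e0=[1,0] f→[1,0,3] g→[4,4]
  e1=[0,1] f→[4,1,4] g→[3,4]
  ⟦path⟧₁ = ⟨4 3; 4 4⟩
2) trace h;k:
  e0=[1,0] h→[1,1] k→[4,4]
  e1=[0,1] h→[2,4] k→[3,4]
  ⟦path⟧₂ = ⟨4 3; 4 4⟩
Equal? same morphism ✓

Answer: COMMUTES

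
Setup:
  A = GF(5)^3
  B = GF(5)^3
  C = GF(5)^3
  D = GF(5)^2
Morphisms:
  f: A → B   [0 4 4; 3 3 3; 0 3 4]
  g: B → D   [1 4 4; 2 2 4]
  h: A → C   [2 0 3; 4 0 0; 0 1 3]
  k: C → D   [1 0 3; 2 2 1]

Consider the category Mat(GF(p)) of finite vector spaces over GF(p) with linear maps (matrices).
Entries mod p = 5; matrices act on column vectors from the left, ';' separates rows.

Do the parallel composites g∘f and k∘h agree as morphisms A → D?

Along f;g (path 1):
  e0=[1,0,0] f→[0,3,0] g→[2,1]
  e1=[0,1,0] f→[4,3,3] g→[3,1]
  e2=[0,0,1] f→[4,3,4] g→[2,0]
  composite₁ = [2 3 2; 1 1 0]
Along h;k (path 2):
  e0=[1,0,0] h→[2,4,0] k→[2,2]
  e1=[0,1,0] h→[0,0,1] k→[3,1]
  e2=[0,0,1] h→[3,0,3] k→[2,4]
  composite₂ = [2 3 2; 2 1 4]
Equal? NO — does not commute

Answer: DOES NOT COMMUTE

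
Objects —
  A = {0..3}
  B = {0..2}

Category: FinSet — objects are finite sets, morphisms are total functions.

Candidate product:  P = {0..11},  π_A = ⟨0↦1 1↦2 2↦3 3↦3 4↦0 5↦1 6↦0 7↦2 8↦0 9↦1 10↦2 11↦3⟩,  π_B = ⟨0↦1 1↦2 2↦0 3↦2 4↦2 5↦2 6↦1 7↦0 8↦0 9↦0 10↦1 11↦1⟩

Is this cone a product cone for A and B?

Answer: VALID PRODUCT

Derivation:
|A|·|B| = 4·3 = 12;  |P| = 12
Check the pairing map k ↦ (π_A(k), π_B(k)):
  0 ↦ (1,1)
  1 ↦ (2,2)
  2 ↦ (3,0)
  3 ↦ (3,2)
  4 ↦ (0,2)
  5 ↦ (1,2)
  6 ↦ (0,1)
  7 ↦ (2,0)
  8 ↦ (0,0)
  9 ↦ (1,0)
  10 ↦ (2,1)
  11 ↦ (3,1)
distinct pairs in image: 12 / 12 needed
  → bijection onto A×B; projections well-typed.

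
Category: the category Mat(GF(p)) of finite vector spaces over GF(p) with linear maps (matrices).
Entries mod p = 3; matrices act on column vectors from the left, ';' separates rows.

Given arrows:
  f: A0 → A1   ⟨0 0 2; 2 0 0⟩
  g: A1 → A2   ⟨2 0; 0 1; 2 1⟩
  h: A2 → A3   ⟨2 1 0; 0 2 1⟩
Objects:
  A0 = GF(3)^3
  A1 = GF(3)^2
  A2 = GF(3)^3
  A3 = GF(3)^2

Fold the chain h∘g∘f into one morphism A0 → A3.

Answer: ⟨2 0 2; 0 0 1⟩

Trace:
  e0=(1,0,0) f→(0,2) g→(0,2,2) h→(2,0)
  e1=(0,1,0) f→(0,0) g→(0,0,0) h→(0,0)
  e2=(0,0,1) f→(2,0) g→(1,0,1) h→(2,1)
composite: ⟨2 0 2; 0 0 1⟩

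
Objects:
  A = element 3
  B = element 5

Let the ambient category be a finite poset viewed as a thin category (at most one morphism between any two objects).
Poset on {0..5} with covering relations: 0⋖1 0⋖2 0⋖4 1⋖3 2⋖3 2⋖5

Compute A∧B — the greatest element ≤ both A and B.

Answer: A∧B = 2

Trace:
Lower bounds of A=3 and B=5: {0,2}
  0 ≤ 2
  2 ≤ 2
glb = 2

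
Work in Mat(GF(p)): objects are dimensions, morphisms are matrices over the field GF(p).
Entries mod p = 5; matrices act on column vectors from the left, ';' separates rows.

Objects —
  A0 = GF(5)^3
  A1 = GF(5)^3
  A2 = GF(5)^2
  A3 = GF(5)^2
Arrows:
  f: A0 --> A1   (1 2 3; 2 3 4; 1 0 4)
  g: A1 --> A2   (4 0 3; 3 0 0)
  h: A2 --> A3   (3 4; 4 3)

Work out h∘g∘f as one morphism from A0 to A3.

  e0=[1,0,0] f-->[1,2,1] g-->[2,3] h-->[3,2]
  e1=[0,1,0] f-->[2,3,0] g-->[3,1] h-->[3,0]
  e2=[0,0,1] f-->[3,4,4] g-->[4,4] h-->[3,3]
result: (3 3 3; 2 0 3)

Answer: (3 3 3; 2 0 3)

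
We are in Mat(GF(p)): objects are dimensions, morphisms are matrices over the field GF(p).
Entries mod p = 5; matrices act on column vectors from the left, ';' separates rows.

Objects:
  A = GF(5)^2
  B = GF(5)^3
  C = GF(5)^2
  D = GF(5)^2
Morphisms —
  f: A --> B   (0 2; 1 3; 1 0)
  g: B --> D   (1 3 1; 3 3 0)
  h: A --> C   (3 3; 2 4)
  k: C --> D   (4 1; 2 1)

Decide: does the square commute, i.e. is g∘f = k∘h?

1) trace f;g:
  e0=[1,0] f-->[0,1,1] g-->[4,3]
  e1=[0,1] f-->[2,3,0] g-->[1,0]
  ⟦path⟧₁ = (4 1; 3 0)
2) trace h;k:
  e0=[1,0] h-->[3,2] k-->[4,3]
  e1=[0,1] h-->[3,4] k-->[1,0]
  ⟦path⟧₂ = (4 1; 3 0)
Equal? same morphism ✓

Answer: COMMUTES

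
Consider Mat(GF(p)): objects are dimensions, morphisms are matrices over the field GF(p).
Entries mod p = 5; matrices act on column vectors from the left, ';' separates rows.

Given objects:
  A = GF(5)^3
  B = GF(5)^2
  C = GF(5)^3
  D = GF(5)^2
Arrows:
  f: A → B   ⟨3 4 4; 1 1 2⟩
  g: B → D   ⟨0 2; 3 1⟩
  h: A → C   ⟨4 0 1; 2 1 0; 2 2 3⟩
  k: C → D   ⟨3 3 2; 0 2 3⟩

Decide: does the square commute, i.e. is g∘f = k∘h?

Answer: COMMUTES

Work:
1) trace f;g:
  e0=⟨1,0,0⟩ f→⟨3,1⟩ g→⟨2,0⟩
  e1=⟨0,1,0⟩ f→⟨4,1⟩ g→⟨2,3⟩
  e2=⟨0,0,1⟩ f→⟨4,2⟩ g→⟨4,4⟩
  composite₁ = ⟨2 2 4; 0 3 4⟩
2) trace h;k:
  e0=⟨1,0,0⟩ h→⟨4,2,2⟩ k→⟨2,0⟩
  e1=⟨0,1,0⟩ h→⟨0,1,2⟩ k→⟨2,3⟩
  e2=⟨0,0,1⟩ h→⟨1,0,3⟩ k→⟨4,4⟩
  composite₂ = ⟨2 2 4; 0 3 4⟩
Equal? equal; square commutes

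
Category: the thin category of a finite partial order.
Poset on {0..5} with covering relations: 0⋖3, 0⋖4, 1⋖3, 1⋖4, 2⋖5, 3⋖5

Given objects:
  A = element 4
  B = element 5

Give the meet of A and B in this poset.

Lower bounds of A=4 and B=5: {0,1}
  maximal lower bounds 0 and 1 are incomparable: neither 0≤1 nor 1≤0
→ no greatest lower bound exists

Answer: NO MEET EXISTS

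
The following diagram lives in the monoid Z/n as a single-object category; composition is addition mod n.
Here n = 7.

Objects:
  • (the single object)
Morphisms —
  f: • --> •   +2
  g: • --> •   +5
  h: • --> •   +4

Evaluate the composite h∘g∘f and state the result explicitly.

  0 +2≡2 +5≡0 +4≡4  (mod 7)
⟦path⟧: +4

Answer: +4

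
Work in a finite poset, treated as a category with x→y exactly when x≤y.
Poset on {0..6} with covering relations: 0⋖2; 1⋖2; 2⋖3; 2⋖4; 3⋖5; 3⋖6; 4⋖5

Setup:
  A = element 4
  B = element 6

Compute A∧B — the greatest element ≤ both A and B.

Common predecessors of 4,6: {0,1,2}
  0 ⊑ 2
  1 ⊑ 2
  2 ⊑ 2
glb = 2

Answer: A∧B = 2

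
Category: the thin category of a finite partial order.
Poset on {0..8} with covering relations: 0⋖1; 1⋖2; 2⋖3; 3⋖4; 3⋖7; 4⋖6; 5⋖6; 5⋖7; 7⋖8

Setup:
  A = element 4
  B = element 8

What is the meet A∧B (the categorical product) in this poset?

Answer: A∧B = 3

Derivation:
Common predecessors of 4,8: {0,1,2,3}
  0 ≤ 3
  1 ≤ 3
  2 ≤ 3
  3 ≤ 3
glb = 3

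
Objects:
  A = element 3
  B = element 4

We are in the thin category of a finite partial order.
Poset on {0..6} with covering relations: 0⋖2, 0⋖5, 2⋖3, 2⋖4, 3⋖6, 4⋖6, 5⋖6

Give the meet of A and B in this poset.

Answer: A∧B = 2

Work:
{x : x⊑A ∧ x⊑B} = {0,2}  (A=3, B=4)
  0 ⊑ 2
  2 ⊑ 2
glb = 2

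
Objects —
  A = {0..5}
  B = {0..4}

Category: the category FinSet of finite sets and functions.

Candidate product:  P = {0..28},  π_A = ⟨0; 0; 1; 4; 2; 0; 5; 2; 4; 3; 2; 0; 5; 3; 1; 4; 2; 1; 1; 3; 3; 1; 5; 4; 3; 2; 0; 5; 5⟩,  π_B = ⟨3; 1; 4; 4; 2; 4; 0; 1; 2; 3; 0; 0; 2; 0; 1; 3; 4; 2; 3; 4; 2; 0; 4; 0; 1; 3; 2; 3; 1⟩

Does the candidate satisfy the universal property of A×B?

Answer: NOT A VALID PRODUCT — |P|=29 ≠ |A|·|B|=30

Derivation:
|A|·|B| = 6·5 = 30;  |P| = 29
  → cardinalities differ; no bijection possible.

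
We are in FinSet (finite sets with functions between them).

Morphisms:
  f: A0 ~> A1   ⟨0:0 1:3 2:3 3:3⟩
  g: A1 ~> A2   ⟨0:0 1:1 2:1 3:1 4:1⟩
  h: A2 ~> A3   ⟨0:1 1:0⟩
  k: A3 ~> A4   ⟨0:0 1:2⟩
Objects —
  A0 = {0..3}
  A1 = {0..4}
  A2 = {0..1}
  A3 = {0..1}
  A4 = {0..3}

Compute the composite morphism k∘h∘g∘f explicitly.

Answer: ⟨0:2 1:0 2:0 3:0⟩

Derivation:
  0 f~>0 g~>0 h~>1 k~>2
  1 f~>3 g~>1 h~>0 k~>0
  2 f~>3 g~>1 h~>0 k~>0
  3 f~>3 g~>1 h~>0 k~>0
⟦path⟧: ⟨0:2 1:0 2:0 3:0⟩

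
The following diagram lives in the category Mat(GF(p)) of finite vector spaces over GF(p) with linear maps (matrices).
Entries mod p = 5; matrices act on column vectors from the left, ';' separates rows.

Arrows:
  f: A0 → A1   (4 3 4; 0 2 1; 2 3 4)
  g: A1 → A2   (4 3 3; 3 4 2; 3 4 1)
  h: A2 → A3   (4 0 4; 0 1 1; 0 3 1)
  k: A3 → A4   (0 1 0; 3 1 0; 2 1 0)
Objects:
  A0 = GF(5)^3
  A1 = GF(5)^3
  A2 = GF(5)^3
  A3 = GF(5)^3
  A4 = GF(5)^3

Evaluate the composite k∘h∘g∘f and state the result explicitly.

  e0=(1,0,0) f→(4,0,2) g→(2,1,4) h→(4,0,2) k→(0,2,3)
  e1=(0,1,0) f→(3,2,3) g→(2,3,0) h→(3,3,4) k→(3,2,4)
  e2=(0,0,1) f→(4,1,4) g→(1,4,0) h→(4,4,2) k→(4,1,2)
result: (0 3 4; 2 2 1; 3 4 2)

Answer: (0 3 4; 2 2 1; 3 4 2)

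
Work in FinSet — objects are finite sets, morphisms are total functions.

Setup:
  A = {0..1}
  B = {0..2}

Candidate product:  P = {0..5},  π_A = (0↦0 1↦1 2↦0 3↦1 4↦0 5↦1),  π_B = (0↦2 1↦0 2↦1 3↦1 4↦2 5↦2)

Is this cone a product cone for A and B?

|A|·|B| = 2·3 = 6;  |P| = 6
Check the pairing map k ↦ (π_A(k), π_B(k)):
  0 ↦ (0,2)
  1 ↦ (1,0)
  2 ↦ (0,1)
  3 ↦ (1,1)
  4 ↦ (0,2)  ✗ repeats pair of k=0
  5 ↦ (1,2)
distinct pairs in image: 5 / 6 needed
  → (0,2) hit at k=0 and k=4

Answer: NOT A VALID PRODUCT — duplicate pair at indices 4,0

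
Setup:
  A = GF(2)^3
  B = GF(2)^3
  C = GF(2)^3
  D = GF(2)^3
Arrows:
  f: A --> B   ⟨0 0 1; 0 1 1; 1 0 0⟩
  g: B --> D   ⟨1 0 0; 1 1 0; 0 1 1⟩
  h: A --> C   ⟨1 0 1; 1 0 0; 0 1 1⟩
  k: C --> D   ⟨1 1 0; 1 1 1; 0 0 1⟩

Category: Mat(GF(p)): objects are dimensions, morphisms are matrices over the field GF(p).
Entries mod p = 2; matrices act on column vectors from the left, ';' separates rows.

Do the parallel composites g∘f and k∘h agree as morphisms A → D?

Path 1 = f;g:
  e0=[1,0,0] f-->[0,0,1] g-->[0,0,1]
  e1=[0,1,0] f-->[0,1,0] g-->[0,1,1]
  e2=[0,0,1] f-->[1,1,0] g-->[1,0,1]
  ⟦path⟧₁ = ⟨0 0 1; 0 1 0; 1 1 1⟩
Path 2 = h;k:
  e0=[1,0,0] h-->[1,1,0] k-->[0,0,0]
  e1=[0,1,0] h-->[0,0,1] k-->[0,1,1]
  e2=[0,0,1] h-->[1,0,1] k-->[1,0,1]
  ⟦path⟧₂ = ⟨0 0 1; 0 1 0; 0 1 1⟩
Equal? distinct morphisms ✗

Answer: DOES NOT COMMUTE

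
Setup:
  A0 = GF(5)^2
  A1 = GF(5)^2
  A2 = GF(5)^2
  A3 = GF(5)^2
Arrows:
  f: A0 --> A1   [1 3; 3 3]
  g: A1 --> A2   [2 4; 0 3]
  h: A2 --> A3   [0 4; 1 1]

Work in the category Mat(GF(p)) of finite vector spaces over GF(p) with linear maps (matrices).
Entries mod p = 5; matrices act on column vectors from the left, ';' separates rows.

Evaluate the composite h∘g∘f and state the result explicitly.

  e0=(1,0) f-->(1,3) g-->(4,4) h-->(1,3)
  e1=(0,1) f-->(3,3) g-->(3,4) h-->(1,2)
result: [1 1; 3 2]

Answer: [1 1; 3 2]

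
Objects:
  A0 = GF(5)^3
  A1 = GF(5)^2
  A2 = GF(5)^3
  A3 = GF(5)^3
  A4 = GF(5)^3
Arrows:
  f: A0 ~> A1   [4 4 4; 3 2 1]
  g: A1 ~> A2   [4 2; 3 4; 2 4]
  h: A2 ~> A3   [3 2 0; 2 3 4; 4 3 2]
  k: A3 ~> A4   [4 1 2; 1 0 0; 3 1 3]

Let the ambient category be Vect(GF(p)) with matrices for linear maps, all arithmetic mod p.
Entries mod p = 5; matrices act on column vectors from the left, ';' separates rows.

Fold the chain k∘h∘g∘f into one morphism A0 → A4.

  e0=[1,0,0] f~>[4,3] g~>[2,4,0] h~>[4,1,0] k~>[2,4,3]
  e1=[0,1,0] f~>[4,2] g~>[0,0,1] h~>[0,4,2] k~>[3,0,0]
  e2=[0,0,1] f~>[4,1] g~>[3,1,2] h~>[1,2,4] k~>[4,1,2]
⟦path⟧: [2 3 4; 4 0 1; 3 0 2]

Answer: [2 3 4; 4 0 1; 3 0 2]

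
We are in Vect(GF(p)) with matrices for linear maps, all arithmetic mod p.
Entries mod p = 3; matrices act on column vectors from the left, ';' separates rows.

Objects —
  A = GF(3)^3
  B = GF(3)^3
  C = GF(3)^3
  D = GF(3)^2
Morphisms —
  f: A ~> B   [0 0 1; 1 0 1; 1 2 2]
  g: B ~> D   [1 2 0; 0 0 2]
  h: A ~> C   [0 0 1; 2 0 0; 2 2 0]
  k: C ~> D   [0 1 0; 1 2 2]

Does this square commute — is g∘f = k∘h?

Answer: COMMUTES

Derivation:
1) trace f;g:
  e0=⟨1,0,0⟩ f~>⟨0,1,1⟩ g~>⟨2,2⟩
  e1=⟨0,1,0⟩ f~>⟨0,0,2⟩ g~>⟨0,1⟩
  e2=⟨0,0,1⟩ f~>⟨1,1,2⟩ g~>⟨0,1⟩
  composite₁ = [2 0 0; 2 1 1]
2) trace h;k:
  e0=⟨1,0,0⟩ h~>⟨0,2,2⟩ k~>⟨2,2⟩
  e1=⟨0,1,0⟩ h~>⟨0,0,2⟩ k~>⟨0,1⟩
  e2=⟨0,0,1⟩ h~>⟨1,0,0⟩ k~>⟨0,1⟩
  composite₂ = [2 0 0; 2 1 1]
Equal? YES — commutes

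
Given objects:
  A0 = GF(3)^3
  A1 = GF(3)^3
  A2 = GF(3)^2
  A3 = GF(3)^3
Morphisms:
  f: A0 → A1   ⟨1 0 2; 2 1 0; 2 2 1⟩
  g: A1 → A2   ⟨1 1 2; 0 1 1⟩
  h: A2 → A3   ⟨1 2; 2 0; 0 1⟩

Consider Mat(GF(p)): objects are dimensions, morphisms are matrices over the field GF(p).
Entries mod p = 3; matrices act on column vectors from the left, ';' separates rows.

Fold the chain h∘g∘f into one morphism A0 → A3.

Answer: ⟨0 2 0; 2 1 2; 1 0 1⟩

Work:
  e0=(1,0,0) f→(1,2,2) g→(1,1) h→(0,2,1)
  e1=(0,1,0) f→(0,1,2) g→(2,0) h→(2,1,0)
  e2=(0,0,1) f→(2,0,1) g→(1,1) h→(0,2,1)
composite: ⟨0 2 0; 2 1 2; 1 0 1⟩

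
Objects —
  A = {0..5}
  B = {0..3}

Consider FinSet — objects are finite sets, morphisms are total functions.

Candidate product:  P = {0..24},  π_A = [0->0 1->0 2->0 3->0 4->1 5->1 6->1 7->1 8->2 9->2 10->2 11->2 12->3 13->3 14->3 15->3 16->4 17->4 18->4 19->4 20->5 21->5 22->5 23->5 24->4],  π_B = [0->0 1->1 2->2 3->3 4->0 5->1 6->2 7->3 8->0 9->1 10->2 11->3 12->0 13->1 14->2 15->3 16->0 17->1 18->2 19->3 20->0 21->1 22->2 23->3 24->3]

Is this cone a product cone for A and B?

Answer: NOT A VALID PRODUCT — |P|=25 ≠ |A|·|B|=24

Trace:
|A|·|B| = 6·4 = 24;  |P| = 25
  → cardinalities differ; no bijection possible.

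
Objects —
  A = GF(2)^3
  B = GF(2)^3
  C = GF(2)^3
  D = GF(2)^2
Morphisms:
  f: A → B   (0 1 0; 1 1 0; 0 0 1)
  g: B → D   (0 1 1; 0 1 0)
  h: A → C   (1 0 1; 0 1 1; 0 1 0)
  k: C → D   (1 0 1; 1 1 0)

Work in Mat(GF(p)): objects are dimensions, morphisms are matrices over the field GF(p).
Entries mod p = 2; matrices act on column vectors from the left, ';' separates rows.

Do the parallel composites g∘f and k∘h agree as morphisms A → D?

1) trace f;g:
  e0=[1,0,0] f→[0,1,0] g→[1,1]
  e1=[0,1,0] f→[1,1,0] g→[1,1]
  e2=[0,0,1] f→[0,0,1] g→[1,0]
  composite₁ = (1 1 1; 1 1 0)
2) trace h;k:
  e0=[1,0,0] h→[1,0,0] k→[1,1]
  e1=[0,1,0] h→[0,1,1] k→[1,1]
  e2=[0,0,1] h→[1,1,0] k→[1,0]
  composite₂ = (1 1 1; 1 1 0)
Equal? equal; square commutes

Answer: COMMUTES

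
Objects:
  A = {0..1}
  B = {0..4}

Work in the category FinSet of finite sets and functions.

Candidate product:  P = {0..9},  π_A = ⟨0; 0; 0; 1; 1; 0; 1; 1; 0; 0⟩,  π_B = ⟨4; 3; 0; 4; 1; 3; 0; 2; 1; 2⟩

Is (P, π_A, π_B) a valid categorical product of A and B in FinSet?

Answer: NOT A VALID PRODUCT — duplicate pair at indices 1,5

Derivation:
|A|·|B| = 2·5 = 10;  |P| = 10
Check the pairing map k ↦ (π_A(k), π_B(k)):
  0 -> (0,4)
  1 -> (0,3)
  2 -> (0,0)
  3 -> (1,4)
  4 -> (1,1)
  5 -> (0,3)  ✗ repeats pair of k=1
  6 -> (1,0)
  7 -> (1,2)
  8 -> (0,1)
  9 -> (0,2)
distinct pairs in image: 9 / 10 needed
  → (0,3) hit at k=1 and k=5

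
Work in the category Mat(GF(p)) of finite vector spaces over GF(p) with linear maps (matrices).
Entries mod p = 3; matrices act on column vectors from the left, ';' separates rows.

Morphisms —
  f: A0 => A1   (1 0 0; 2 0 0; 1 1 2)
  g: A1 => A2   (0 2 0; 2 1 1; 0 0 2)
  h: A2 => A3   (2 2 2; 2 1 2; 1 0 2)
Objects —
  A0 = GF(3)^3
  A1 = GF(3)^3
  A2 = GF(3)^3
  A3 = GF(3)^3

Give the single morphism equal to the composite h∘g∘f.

  e0=[1,0,0] f=>[1,2,1] g=>[1,2,2] h=>[1,2,2]
  e1=[0,1,0] f=>[0,0,1] g=>[0,1,2] h=>[0,2,1]
  e2=[0,0,1] f=>[0,0,2] g=>[0,2,1] h=>[0,1,2]
result: (1 0 0; 2 2 1; 2 1 2)

Answer: (1 0 0; 2 2 1; 2 1 2)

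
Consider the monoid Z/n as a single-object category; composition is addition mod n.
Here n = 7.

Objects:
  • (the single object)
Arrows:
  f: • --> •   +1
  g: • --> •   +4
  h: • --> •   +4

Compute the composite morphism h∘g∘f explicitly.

Answer: +2

Derivation:
  0 +1≡1 +4≡5 +4≡2  (mod 7)
result: +2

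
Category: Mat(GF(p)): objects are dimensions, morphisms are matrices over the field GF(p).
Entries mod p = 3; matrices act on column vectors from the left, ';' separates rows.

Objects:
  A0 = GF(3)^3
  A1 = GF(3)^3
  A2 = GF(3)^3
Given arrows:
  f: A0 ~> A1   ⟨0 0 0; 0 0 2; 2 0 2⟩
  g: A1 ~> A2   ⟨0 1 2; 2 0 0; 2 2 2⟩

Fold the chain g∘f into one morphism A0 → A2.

Answer: ⟨1 0 0; 0 0 0; 1 0 2⟩

Trace:
  e0=[1,0,0] f~>[0,0,2] g~>[1,0,1]
  e1=[0,1,0] f~>[0,0,0] g~>[0,0,0]
  e2=[0,0,1] f~>[0,2,2] g~>[0,0,2]
composite: ⟨1 0 0; 0 0 0; 1 0 2⟩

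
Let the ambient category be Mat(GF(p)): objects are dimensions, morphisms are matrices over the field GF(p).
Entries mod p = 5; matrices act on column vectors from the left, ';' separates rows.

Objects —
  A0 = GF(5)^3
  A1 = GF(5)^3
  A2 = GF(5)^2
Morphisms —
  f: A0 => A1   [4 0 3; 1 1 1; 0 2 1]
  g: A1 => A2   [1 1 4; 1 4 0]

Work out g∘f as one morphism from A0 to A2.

  e0=⟨1,0,0⟩ f=>⟨4,1,0⟩ g=>⟨0,3⟩
  e1=⟨0,1,0⟩ f=>⟨0,1,2⟩ g=>⟨4,4⟩
  e2=⟨0,0,1⟩ f=>⟨3,1,1⟩ g=>⟨3,2⟩
result: [0 4 3; 3 4 2]

Answer: [0 4 3; 3 4 2]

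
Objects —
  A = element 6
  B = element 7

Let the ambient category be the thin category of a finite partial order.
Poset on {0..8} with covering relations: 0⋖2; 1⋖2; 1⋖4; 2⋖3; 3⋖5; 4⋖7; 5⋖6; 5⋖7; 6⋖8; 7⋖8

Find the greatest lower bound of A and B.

Lower bounds of A=6 and B=7: {0,1,2,3,5}
  0 ⊑ 5
  1 ⊑ 5
  2 ⊑ 5
  3 ⊑ 5
  5 ⊑ 5
glb = 5

Answer: A∧B = 5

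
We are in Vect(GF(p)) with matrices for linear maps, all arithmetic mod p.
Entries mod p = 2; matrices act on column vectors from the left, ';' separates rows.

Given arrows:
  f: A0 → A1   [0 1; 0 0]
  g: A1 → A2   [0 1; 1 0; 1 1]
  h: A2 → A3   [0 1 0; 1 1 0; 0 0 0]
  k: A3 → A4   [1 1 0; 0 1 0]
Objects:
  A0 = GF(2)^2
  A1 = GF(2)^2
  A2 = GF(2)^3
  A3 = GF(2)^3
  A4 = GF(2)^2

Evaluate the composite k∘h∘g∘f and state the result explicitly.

Answer: [0 0; 0 1]

Derivation:
  e0=[1,0] f→[0,0] g→[0,0,0] h→[0,0,0] k→[0,0]
  e1=[0,1] f→[1,0] g→[0,1,1] h→[1,1,0] k→[0,1]
result: [0 0; 0 1]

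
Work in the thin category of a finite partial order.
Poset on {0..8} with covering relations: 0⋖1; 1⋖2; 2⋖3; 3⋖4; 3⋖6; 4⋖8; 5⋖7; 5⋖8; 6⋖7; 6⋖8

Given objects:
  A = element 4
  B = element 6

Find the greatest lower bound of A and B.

Common predecessors of 4,6: {0,1,2,3}
  0 ⊑ 3
  1 ⊑ 3
  2 ⊑ 3
  3 ⊑ 3
glb = 3

Answer: A∧B = 3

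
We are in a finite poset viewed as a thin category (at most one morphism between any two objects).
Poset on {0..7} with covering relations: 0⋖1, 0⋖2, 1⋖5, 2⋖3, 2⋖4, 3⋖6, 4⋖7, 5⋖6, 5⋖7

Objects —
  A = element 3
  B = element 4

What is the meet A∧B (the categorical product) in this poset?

Answer: A∧B = 2

Derivation:
{x : x⊑A ∧ x⊑B} = {0,2}  (A=3, B=4)
  0 ⊑ 2
  2 ⊑ 2
glb = 2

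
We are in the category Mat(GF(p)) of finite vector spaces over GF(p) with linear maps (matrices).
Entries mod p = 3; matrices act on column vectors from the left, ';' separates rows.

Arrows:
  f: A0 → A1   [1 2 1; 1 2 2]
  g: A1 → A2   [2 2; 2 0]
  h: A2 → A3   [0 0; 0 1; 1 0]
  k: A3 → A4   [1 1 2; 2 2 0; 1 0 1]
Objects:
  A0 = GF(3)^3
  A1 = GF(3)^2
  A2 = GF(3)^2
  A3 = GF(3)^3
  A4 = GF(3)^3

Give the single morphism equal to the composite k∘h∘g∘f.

Answer: [1 2 2; 1 2 1; 1 2 0]

Trace:
  e0=[1,0,0] f→[1,1] g→[1,2] h→[0,2,1] k→[1,1,1]
  e1=[0,1,0] f→[2,2] g→[2,1] h→[0,1,2] k→[2,2,2]
  e2=[0,0,1] f→[1,2] g→[0,2] h→[0,2,0] k→[2,1,0]
result: [1 2 2; 1 2 1; 1 2 0]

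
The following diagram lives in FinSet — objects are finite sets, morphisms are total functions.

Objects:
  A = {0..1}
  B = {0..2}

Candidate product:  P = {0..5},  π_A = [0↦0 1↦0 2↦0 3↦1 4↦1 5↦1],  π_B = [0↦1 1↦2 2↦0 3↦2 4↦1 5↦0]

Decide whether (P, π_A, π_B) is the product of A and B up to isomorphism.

Answer: VALID PRODUCT

Derivation:
|A|·|B| = 2·3 = 6;  |P| = 6
Check the pairing map k ↦ (π_A(k), π_B(k)):
  0 ↦ (0,1)
  1 ↦ (0,2)
  2 ↦ (0,0)
  3 ↦ (1,2)
  4 ↦ (1,1)
  5 ↦ (1,0)
distinct pairs in image: 6 / 6 needed
  → bijection onto A×B; projections well-typed.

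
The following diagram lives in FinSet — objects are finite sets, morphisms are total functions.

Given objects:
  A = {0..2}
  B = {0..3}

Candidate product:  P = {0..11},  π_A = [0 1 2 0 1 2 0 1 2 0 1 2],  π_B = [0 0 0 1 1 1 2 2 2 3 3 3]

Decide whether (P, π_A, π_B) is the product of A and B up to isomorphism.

|A|·|B| = 3·4 = 12;  |P| = 12
Check the pairing map k ↦ (π_A(k), π_B(k)):
  0 -> (0,0)
  1 -> (1,0)
  2 -> (2,0)
  3 -> (0,1)
  4 -> (1,1)
  5 -> (2,1)
  6 -> (0,2)
  7 -> (1,2)
  8 -> (2,2)
  9 -> (0,3)
  10 -> (1,3)
  11 -> (2,3)
distinct pairs in image: 12 / 12 needed
  → bijection onto A×B; projections well-typed.

Answer: VALID PRODUCT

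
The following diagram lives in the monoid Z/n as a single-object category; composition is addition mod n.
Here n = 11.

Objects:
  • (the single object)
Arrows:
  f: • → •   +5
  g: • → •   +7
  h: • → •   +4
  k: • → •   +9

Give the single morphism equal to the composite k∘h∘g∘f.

  0 +5≡5 +7≡1 +4≡5 +9≡3  (mod 11)
⟦path⟧: +3

Answer: +3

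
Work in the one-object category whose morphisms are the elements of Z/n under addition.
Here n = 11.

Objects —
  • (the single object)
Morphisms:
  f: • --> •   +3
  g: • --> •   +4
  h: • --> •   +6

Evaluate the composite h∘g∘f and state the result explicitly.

  0 +3≡3 +4≡7 +6≡2  (mod 11)
result: +2

Answer: +2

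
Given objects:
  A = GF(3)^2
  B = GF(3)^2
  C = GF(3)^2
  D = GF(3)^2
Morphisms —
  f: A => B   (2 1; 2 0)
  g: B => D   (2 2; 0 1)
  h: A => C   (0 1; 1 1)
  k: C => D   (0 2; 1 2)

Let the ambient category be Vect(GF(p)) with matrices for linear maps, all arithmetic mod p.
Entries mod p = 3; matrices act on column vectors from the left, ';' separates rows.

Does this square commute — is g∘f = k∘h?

Answer: COMMUTES

Derivation:
1) trace f;g:
  e0=[1,0] f=>[2,2] g=>[2,2]
  e1=[0,1] f=>[1,0] g=>[2,0]
  result₁ = (2 2; 2 0)
2) trace h;k:
  e0=[1,0] h=>[0,1] k=>[2,2]
  e1=[0,1] h=>[1,1] k=>[2,0]
  result₂ = (2 2; 2 0)
Equal? equal; square commutes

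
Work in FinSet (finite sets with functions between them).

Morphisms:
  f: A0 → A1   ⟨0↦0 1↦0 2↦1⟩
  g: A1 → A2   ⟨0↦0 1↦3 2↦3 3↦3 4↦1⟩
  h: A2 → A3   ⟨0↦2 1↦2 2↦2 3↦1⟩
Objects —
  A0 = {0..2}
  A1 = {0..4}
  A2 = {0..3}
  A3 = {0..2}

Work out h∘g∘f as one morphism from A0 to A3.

Answer: ⟨0↦2 1↦2 2↦1⟩

Trace:
  0 f→0 g→0 h→2
  1 f→0 g→0 h→2
  2 f→1 g→3 h→1
result: ⟨0↦2 1↦2 2↦1⟩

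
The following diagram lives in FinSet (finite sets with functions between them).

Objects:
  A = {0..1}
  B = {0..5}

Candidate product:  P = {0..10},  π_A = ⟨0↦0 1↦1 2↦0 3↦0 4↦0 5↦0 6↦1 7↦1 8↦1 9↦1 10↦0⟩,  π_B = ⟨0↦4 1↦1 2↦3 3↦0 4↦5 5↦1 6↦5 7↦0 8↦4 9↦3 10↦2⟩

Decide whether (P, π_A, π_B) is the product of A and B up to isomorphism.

Answer: NOT A VALID PRODUCT — |P|=11 ≠ |A|·|B|=12

Work:
|A|·|B| = 2·6 = 12;  |P| = 11
  → cardinalities differ; no bijection possible.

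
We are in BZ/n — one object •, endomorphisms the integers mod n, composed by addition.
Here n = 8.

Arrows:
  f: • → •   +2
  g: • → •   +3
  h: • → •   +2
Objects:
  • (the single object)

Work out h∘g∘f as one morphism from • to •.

  0 +2≡2 +3≡5 +2≡7  (mod 8)
composite: +7

Answer: +7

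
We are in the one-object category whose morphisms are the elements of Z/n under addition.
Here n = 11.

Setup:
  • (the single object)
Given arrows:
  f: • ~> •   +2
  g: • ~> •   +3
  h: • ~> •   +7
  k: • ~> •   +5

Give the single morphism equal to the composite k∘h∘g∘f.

Answer: +6

Trace:
  0 +2≡2 +3≡5 +7≡1 +5≡6  (mod 11)
composite: +6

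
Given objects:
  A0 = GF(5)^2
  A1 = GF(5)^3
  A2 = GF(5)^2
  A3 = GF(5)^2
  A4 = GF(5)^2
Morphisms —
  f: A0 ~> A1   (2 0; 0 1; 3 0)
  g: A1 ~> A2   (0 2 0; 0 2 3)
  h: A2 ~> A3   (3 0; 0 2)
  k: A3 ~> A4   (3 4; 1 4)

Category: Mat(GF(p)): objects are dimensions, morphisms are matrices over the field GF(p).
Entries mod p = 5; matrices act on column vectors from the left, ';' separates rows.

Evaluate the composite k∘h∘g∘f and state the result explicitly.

  e0=⟨1,0⟩ f~>⟨2,0,3⟩ g~>⟨0,4⟩ h~>⟨0,3⟩ k~>⟨2,2⟩
  e1=⟨0,1⟩ f~>⟨0,1,0⟩ g~>⟨2,2⟩ h~>⟨1,4⟩ k~>⟨4,2⟩
composite: (2 4; 2 2)

Answer: (2 4; 2 2)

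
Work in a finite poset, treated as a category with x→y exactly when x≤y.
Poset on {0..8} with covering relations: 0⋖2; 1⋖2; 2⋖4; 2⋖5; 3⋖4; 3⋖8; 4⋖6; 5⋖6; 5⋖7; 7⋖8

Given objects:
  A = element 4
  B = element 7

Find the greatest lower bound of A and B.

{x : x<=A ∧ x<=B} = {0,1,2}  (A=4, B=7)
  0 <= 2
  1 <= 2
  2 <= 2
glb = 2

Answer: A∧B = 2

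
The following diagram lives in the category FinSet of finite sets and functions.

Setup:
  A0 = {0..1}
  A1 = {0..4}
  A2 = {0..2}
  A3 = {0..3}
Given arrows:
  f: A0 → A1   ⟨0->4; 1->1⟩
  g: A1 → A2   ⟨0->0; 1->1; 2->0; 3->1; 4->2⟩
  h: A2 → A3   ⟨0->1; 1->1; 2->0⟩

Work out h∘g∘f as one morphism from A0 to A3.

Answer: ⟨0->0; 1->1⟩

Work:
  0 f→4 g→2 h→0
  1 f→1 g→1 h→1
⟦path⟧: ⟨0->0; 1->1⟩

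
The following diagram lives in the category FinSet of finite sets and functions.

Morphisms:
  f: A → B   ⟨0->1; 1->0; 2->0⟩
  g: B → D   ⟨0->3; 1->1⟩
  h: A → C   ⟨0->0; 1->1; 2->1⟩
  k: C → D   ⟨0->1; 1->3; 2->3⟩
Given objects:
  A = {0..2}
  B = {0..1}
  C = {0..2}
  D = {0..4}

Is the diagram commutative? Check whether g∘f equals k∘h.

Answer: COMMUTES

Work:
Along f;g (path 1):
  0 f→1 g→1
  1 f→0 g→3
  2 f→0 g→3
  composite₁ = ⟨0->1; 1->3; 2->3⟩
Along h;k (path 2):
  0 h→0 k→1
  1 h→1 k→3
  2 h→1 k→3
  composite₂ = ⟨0->1; 1->3; 2->3⟩
Equal? YES — commutes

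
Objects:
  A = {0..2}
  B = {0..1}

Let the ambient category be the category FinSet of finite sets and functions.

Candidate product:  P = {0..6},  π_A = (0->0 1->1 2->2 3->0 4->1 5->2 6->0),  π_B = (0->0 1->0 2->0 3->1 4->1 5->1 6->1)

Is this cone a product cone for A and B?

|A|·|B| = 3·2 = 6;  |P| = 7
  → cardinalities differ; no bijection possible.

Answer: NOT A VALID PRODUCT — |P|=7 ≠ |A|·|B|=6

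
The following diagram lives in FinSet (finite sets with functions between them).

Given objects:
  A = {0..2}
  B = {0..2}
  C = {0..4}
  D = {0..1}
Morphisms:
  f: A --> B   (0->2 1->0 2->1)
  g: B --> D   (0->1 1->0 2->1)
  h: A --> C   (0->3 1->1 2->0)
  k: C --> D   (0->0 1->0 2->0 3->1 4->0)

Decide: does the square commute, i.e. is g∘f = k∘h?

Answer: DOES NOT COMMUTE

Work:
1) trace f;g:
  0 f-->2 g-->1
  1 f-->0 g-->1
  2 f-->1 g-->0
  result₁ = (0->1 1->1 2->0)
2) trace h;k:
  0 h-->3 k-->1
  1 h-->1 k-->0
  2 h-->0 k-->0
  result₂ = (0->1 1->0 2->0)
Equal? differ; not commutative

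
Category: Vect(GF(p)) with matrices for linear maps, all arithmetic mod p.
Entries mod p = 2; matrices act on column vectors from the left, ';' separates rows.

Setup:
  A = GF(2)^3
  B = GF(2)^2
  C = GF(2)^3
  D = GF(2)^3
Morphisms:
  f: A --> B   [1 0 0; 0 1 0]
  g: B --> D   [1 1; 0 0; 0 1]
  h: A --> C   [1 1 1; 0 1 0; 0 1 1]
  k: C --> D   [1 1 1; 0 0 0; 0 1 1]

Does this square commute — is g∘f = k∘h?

Answer: DOES NOT COMMUTE

Work:
Along f;g (path 1):
  e0=(1,0,0) f-->(1,0) g-->(1,0,0)
  e1=(0,1,0) f-->(0,1) g-->(1,0,1)
  e2=(0,0,1) f-->(0,0) g-->(0,0,0)
  ⟦path⟧₁ = [1 1 0; 0 0 0; 0 1 0]
Along h;k (path 2):
  e0=(1,0,0) h-->(1,0,0) k-->(1,0,0)
  e1=(0,1,0) h-->(1,1,1) k-->(1,0,0)
  e2=(0,0,1) h-->(1,0,1) k-->(0,0,1)
  ⟦path⟧₂ = [1 1 0; 0 0 0; 0 0 1]
Equal? differ; not commutative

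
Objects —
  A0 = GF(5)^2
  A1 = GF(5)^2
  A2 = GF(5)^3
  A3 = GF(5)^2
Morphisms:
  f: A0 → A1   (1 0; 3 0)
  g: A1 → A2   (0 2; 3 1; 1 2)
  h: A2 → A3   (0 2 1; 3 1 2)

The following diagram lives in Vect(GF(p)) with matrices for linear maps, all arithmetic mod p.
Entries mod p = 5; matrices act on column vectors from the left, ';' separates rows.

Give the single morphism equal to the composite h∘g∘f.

Answer: (4 0; 3 0)

Trace:
  e0=[1,0] f→[1,3] g→[1,1,2] h→[4,3]
  e1=[0,1] f→[0,0] g→[0,0,0] h→[0,0]
⟦path⟧: (4 0; 3 0)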